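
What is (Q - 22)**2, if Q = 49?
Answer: 729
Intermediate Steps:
(Q - 22)**2 = (49 - 22)**2 = 27**2 = 729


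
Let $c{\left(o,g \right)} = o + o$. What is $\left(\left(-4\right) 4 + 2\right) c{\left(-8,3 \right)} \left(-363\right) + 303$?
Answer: $-81009$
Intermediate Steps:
$c{\left(o,g \right)} = 2 o$
$\left(\left(-4\right) 4 + 2\right) c{\left(-8,3 \right)} \left(-363\right) + 303 = \left(\left(-4\right) 4 + 2\right) 2 \left(-8\right) \left(-363\right) + 303 = \left(-16 + 2\right) \left(-16\right) \left(-363\right) + 303 = \left(-14\right) \left(-16\right) \left(-363\right) + 303 = 224 \left(-363\right) + 303 = -81312 + 303 = -81009$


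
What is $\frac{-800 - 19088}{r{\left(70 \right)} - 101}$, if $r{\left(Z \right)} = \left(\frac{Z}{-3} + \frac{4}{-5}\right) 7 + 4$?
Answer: $\frac{298320}{3989} \approx 74.786$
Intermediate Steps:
$r{\left(Z \right)} = - \frac{8}{5} - \frac{7 Z}{3}$ ($r{\left(Z \right)} = \left(Z \left(- \frac{1}{3}\right) + 4 \left(- \frac{1}{5}\right)\right) 7 + 4 = \left(- \frac{Z}{3} - \frac{4}{5}\right) 7 + 4 = \left(- \frac{4}{5} - \frac{Z}{3}\right) 7 + 4 = \left(- \frac{28}{5} - \frac{7 Z}{3}\right) + 4 = - \frac{8}{5} - \frac{7 Z}{3}$)
$\frac{-800 - 19088}{r{\left(70 \right)} - 101} = \frac{-800 - 19088}{\left(- \frac{8}{5} - \frac{490}{3}\right) - 101} = - \frac{19888}{\left(- \frac{8}{5} - \frac{490}{3}\right) - 101} = - \frac{19888}{- \frac{2474}{15} - 101} = - \frac{19888}{- \frac{3989}{15}} = \left(-19888\right) \left(- \frac{15}{3989}\right) = \frac{298320}{3989}$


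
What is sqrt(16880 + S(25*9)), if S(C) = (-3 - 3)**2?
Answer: 2*sqrt(4229) ≈ 130.06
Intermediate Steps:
S(C) = 36 (S(C) = (-6)**2 = 36)
sqrt(16880 + S(25*9)) = sqrt(16880 + 36) = sqrt(16916) = 2*sqrt(4229)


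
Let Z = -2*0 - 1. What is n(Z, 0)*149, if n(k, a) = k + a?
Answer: -149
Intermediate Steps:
Z = -1 (Z = 0 - 1 = -1)
n(k, a) = a + k
n(Z, 0)*149 = (0 - 1)*149 = -1*149 = -149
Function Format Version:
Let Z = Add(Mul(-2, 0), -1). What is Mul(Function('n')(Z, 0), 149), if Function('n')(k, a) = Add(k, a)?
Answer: -149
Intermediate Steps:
Z = -1 (Z = Add(0, -1) = -1)
Function('n')(k, a) = Add(a, k)
Mul(Function('n')(Z, 0), 149) = Mul(Add(0, -1), 149) = Mul(-1, 149) = -149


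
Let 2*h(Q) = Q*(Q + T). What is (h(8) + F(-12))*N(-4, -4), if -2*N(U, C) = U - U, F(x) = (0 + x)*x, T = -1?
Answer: 0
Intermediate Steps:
F(x) = x**2 (F(x) = x*x = x**2)
h(Q) = Q*(-1 + Q)/2 (h(Q) = (Q*(Q - 1))/2 = (Q*(-1 + Q))/2 = Q*(-1 + Q)/2)
N(U, C) = 0 (N(U, C) = -(U - U)/2 = -1/2*0 = 0)
(h(8) + F(-12))*N(-4, -4) = ((1/2)*8*(-1 + 8) + (-12)**2)*0 = ((1/2)*8*7 + 144)*0 = (28 + 144)*0 = 172*0 = 0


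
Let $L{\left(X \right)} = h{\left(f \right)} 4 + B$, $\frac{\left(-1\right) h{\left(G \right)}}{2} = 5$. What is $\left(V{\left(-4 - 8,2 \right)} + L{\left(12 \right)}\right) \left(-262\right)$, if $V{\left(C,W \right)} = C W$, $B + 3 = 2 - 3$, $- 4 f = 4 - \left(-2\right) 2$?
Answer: $17816$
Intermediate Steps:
$f = -2$ ($f = - \frac{4 - \left(-2\right) 2}{4} = - \frac{4 - -4}{4} = - \frac{4 + 4}{4} = \left(- \frac{1}{4}\right) 8 = -2$)
$h{\left(G \right)} = -10$ ($h{\left(G \right)} = \left(-2\right) 5 = -10$)
$B = -4$ ($B = -3 + \left(2 - 3\right) = -3 - 1 = -4$)
$L{\left(X \right)} = -44$ ($L{\left(X \right)} = \left(-10\right) 4 - 4 = -40 - 4 = -44$)
$\left(V{\left(-4 - 8,2 \right)} + L{\left(12 \right)}\right) \left(-262\right) = \left(\left(-4 - 8\right) 2 - 44\right) \left(-262\right) = \left(\left(-12\right) 2 - 44\right) \left(-262\right) = \left(-24 - 44\right) \left(-262\right) = \left(-68\right) \left(-262\right) = 17816$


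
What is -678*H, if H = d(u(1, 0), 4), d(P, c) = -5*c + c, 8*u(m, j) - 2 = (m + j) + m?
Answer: 10848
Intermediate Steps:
u(m, j) = ¼ + m/4 + j/8 (u(m, j) = ¼ + ((m + j) + m)/8 = ¼ + ((j + m) + m)/8 = ¼ + (j + 2*m)/8 = ¼ + (m/4 + j/8) = ¼ + m/4 + j/8)
d(P, c) = -4*c
H = -16 (H = -4*4 = -16)
-678*H = -678*(-16) = 10848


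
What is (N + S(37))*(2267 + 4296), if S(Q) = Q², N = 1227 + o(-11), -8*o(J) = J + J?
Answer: 68222385/4 ≈ 1.7056e+7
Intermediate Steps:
o(J) = -J/4 (o(J) = -(J + J)/8 = -J/4)
N = 4919/4 (N = 1227 - ¼*(-11) = 1227 + 11/4 = 4919/4 ≈ 1229.8)
(N + S(37))*(2267 + 4296) = (4919/4 + 37²)*(2267 + 4296) = (4919/4 + 1369)*6563 = (10395/4)*6563 = 68222385/4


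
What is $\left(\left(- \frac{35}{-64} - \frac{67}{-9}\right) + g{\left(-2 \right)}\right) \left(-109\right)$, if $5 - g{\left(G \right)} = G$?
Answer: $- \frac{941215}{576} \approx -1634.1$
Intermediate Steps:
$g{\left(G \right)} = 5 - G$
$\left(\left(- \frac{35}{-64} - \frac{67}{-9}\right) + g{\left(-2 \right)}\right) \left(-109\right) = \left(\left(- \frac{35}{-64} - \frac{67}{-9}\right) + \left(5 - -2\right)\right) \left(-109\right) = \left(\left(\left(-35\right) \left(- \frac{1}{64}\right) - - \frac{67}{9}\right) + \left(5 + 2\right)\right) \left(-109\right) = \left(\left(\frac{35}{64} + \frac{67}{9}\right) + 7\right) \left(-109\right) = \left(\frac{4603}{576} + 7\right) \left(-109\right) = \frac{8635}{576} \left(-109\right) = - \frac{941215}{576}$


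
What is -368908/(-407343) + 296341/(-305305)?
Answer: -8082975023/124363854615 ≈ -0.064995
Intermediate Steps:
-368908/(-407343) + 296341/(-305305) = -368908*(-1/407343) + 296341*(-1/305305) = 368908/407343 - 296341/305305 = -8082975023/124363854615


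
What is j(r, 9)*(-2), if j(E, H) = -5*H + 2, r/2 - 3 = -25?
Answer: 86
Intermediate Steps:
r = -44 (r = 6 + 2*(-25) = 6 - 50 = -44)
j(E, H) = 2 - 5*H
j(r, 9)*(-2) = (2 - 5*9)*(-2) = (2 - 45)*(-2) = -43*(-2) = 86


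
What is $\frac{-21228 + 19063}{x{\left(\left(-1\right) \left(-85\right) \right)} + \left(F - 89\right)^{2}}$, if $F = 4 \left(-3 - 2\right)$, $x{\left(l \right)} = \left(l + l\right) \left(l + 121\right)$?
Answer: $- \frac{2165}{46901} \approx -0.046161$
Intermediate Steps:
$x{\left(l \right)} = 2 l \left(121 + l\right)$
$F = -20$ ($F = 4 \left(-5\right) = -20$)
$\frac{-21228 + 19063}{x{\left(\left(-1\right) \left(-85\right) \right)} + \left(F - 89\right)^{2}} = \frac{-21228 + 19063}{2 \left(\left(-1\right) \left(-85\right)\right) \left(121 - -85\right) + \left(-20 - 89\right)^{2}} = - \frac{2165}{2 \cdot 85 \left(121 + 85\right) + \left(-109\right)^{2}} = - \frac{2165}{2 \cdot 85 \cdot 206 + 11881} = - \frac{2165}{35020 + 11881} = - \frac{2165}{46901}$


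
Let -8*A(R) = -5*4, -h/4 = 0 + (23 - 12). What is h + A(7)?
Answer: -83/2 ≈ -41.500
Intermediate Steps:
h = -44 (h = -4*(0 + (23 - 12)) = -4*(0 + 11) = -4*11 = -44)
A(R) = 5/2 (A(R) = -(-5)*4/8 = -⅛*(-20) = 5/2)
h + A(7) = -44 + 5/2 = -83/2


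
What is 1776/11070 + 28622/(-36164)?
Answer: -21051523/33361290 ≈ -0.63102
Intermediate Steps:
1776/11070 + 28622/(-36164) = 1776*(1/11070) + 28622*(-1/36164) = 296/1845 - 14311/18082 = -21051523/33361290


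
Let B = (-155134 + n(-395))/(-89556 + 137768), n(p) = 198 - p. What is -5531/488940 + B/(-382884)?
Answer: -8502042097759/752136540858960 ≈ -0.011304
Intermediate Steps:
B = -154541/48212 (B = (-155134 + (198 - 1*(-395)))/(-89556 + 137768) = (-155134 + (198 + 395))/48212 = (-155134 + 593)*(1/48212) = -154541*1/48212 = -154541/48212 ≈ -3.2054)
-5531/488940 + B/(-382884) = -5531/488940 - 154541/48212/(-382884) = -5531*1/488940 - 154541/48212*(-1/382884) = -5531/488940 + 154541/18459603408 = -8502042097759/752136540858960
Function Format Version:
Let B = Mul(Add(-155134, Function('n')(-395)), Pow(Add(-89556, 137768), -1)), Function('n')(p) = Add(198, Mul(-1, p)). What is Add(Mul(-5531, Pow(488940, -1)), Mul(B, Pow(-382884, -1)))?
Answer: Rational(-8502042097759, 752136540858960) ≈ -0.011304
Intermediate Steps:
B = Rational(-154541, 48212) (B = Mul(Add(-155134, Add(198, Mul(-1, -395))), Pow(Add(-89556, 137768), -1)) = Mul(Add(-155134, Add(198, 395)), Pow(48212, -1)) = Mul(Add(-155134, 593), Rational(1, 48212)) = Mul(-154541, Rational(1, 48212)) = Rational(-154541, 48212) ≈ -3.2054)
Add(Mul(-5531, Pow(488940, -1)), Mul(B, Pow(-382884, -1))) = Add(Mul(-5531, Pow(488940, -1)), Mul(Rational(-154541, 48212), Pow(-382884, -1))) = Add(Mul(-5531, Rational(1, 488940)), Mul(Rational(-154541, 48212), Rational(-1, 382884))) = Add(Rational(-5531, 488940), Rational(154541, 18459603408)) = Rational(-8502042097759, 752136540858960)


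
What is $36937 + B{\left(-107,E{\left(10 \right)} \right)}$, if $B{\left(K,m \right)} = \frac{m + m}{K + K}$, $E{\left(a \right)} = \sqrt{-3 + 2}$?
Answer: $36937 - \frac{i}{107} \approx 36937.0 - 0.0093458 i$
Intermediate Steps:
$E{\left(a \right)} = i$ ($E{\left(a \right)} = \sqrt{-1} = i$)
$B{\left(K,m \right)} = \frac{m}{K}$ ($B{\left(K,m \right)} = \frac{2 m}{2 K} = 2 m \frac{1}{2 K} = \frac{m}{K}$)
$36937 + B{\left(-107,E{\left(10 \right)} \right)} = 36937 + \frac{i}{-107} = 36937 + i \left(- \frac{1}{107}\right) = 36937 - \frac{i}{107}$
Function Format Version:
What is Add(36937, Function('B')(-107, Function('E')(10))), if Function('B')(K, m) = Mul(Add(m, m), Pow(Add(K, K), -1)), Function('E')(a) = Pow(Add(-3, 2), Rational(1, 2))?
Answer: Add(36937, Mul(Rational(-1, 107), I)) ≈ Add(36937., Mul(-0.0093458, I))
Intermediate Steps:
Function('E')(a) = I (Function('E')(a) = Pow(-1, Rational(1, 2)) = I)
Function('B')(K, m) = Mul(m, Pow(K, -1)) (Function('B')(K, m) = Mul(Mul(2, m), Pow(Mul(2, K), -1)) = Mul(Mul(2, m), Mul(Rational(1, 2), Pow(K, -1))) = Mul(m, Pow(K, -1)))
Add(36937, Function('B')(-107, Function('E')(10))) = Add(36937, Mul(I, Pow(-107, -1))) = Add(36937, Mul(I, Rational(-1, 107))) = Add(36937, Mul(Rational(-1, 107), I))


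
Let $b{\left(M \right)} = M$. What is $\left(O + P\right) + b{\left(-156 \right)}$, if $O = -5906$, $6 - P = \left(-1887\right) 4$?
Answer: $1492$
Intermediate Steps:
$P = 7554$ ($P = 6 - \left(-1887\right) 4 = 6 - -7548 = 6 + 7548 = 7554$)
$\left(O + P\right) + b{\left(-156 \right)} = \left(-5906 + 7554\right) - 156 = 1648 - 156 = 1492$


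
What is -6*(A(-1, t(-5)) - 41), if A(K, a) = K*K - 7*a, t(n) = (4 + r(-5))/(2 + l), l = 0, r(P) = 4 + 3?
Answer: 471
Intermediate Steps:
r(P) = 7
t(n) = 11/2 (t(n) = (4 + 7)/(2 + 0) = 11/2)
A(K, a) = K² - 7*a
-6*(A(-1, t(-5)) - 41) = -6*(((-1)² - 7*11/2) - 41) = -6*((1 - 77/2) - 41) = -6*(-75/2 - 41) = -6*(-157/2) = 471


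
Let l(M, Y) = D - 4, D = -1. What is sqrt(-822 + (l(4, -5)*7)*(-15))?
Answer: 3*I*sqrt(33) ≈ 17.234*I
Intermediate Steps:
l(M, Y) = -5 (l(M, Y) = -1 - 4 = -5)
sqrt(-822 + (l(4, -5)*7)*(-15)) = sqrt(-822 - 5*7*(-15)) = sqrt(-822 - 35*(-15)) = sqrt(-822 + 525) = sqrt(-297) = 3*I*sqrt(33)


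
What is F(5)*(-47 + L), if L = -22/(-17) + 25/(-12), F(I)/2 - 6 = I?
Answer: -107239/102 ≈ -1051.4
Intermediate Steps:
F(I) = 12 + 2*I
L = -161/204 (L = -22*(-1/17) + 25*(-1/12) = 22/17 - 25/12 = -161/204 ≈ -0.78922)
F(5)*(-47 + L) = (12 + 2*5)*(-47 - 161/204) = (12 + 10)*(-9749/204) = 22*(-9749/204) = -107239/102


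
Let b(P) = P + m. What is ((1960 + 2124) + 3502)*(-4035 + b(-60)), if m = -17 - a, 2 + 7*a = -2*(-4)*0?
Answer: -218340252/7 ≈ -3.1191e+7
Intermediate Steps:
a = -2/7 (a = -2/7 + (-2*(-4)*0)/7 = -2/7 + (8*0)/7 = -2/7 + (⅐)*0 = -2/7 + 0 = -2/7 ≈ -0.28571)
m = -117/7 (m = -17 - 1*(-2/7) = -17 + 2/7 = -117/7 ≈ -16.714)
b(P) = -117/7 + P (b(P) = P - 117/7 = -117/7 + P)
((1960 + 2124) + 3502)*(-4035 + b(-60)) = ((1960 + 2124) + 3502)*(-4035 + (-117/7 - 60)) = (4084 + 3502)*(-4035 - 537/7) = 7586*(-28782/7) = -218340252/7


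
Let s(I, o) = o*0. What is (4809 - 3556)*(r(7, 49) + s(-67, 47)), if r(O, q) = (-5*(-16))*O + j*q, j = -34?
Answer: -1385818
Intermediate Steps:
r(O, q) = -34*q + 80*O (r(O, q) = (-5*(-16))*O - 34*q = 80*O - 34*q = -34*q + 80*O)
s(I, o) = 0
(4809 - 3556)*(r(7, 49) + s(-67, 47)) = (4809 - 3556)*((-34*49 + 80*7) + 0) = 1253*((-1666 + 560) + 0) = 1253*(-1106 + 0) = 1253*(-1106) = -1385818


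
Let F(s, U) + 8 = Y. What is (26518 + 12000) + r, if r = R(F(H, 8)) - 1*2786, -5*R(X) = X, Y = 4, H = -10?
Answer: 178664/5 ≈ 35733.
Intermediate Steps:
F(s, U) = -4 (F(s, U) = -8 + 4 = -4)
R(X) = -X/5
r = -13926/5 (r = -⅕*(-4) - 1*2786 = ⅘ - 2786 = -13926/5 ≈ -2785.2)
(26518 + 12000) + r = (26518 + 12000) - 13926/5 = 38518 - 13926/5 = 178664/5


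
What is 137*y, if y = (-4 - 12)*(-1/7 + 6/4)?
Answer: -20824/7 ≈ -2974.9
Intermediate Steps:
y = -152/7 (y = -16*(-1*⅐ + 6*(¼)) = -16*(-⅐ + 3/2) = -16*19/14 = -152/7 ≈ -21.714)
137*y = 137*(-152/7) = -20824/7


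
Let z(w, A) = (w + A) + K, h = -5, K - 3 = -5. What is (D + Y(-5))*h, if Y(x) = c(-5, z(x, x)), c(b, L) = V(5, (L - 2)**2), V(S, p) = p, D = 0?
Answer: -980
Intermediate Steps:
K = -2 (K = 3 - 5 = -2)
z(w, A) = -2 + A + w (z(w, A) = (w + A) - 2 = (A + w) - 2 = -2 + A + w)
c(b, L) = (-2 + L)**2 (c(b, L) = (L - 2)**2 = (-2 + L)**2)
Y(x) = (-4 + 2*x)**2 (Y(x) = (-2 + (-2 + x + x))**2 = (-2 + (-2 + 2*x))**2 = (-4 + 2*x)**2)
(D + Y(-5))*h = (0 + 4*(-2 - 5)**2)*(-5) = (0 + 4*(-7)**2)*(-5) = (0 + 4*49)*(-5) = (0 + 196)*(-5) = 196*(-5) = -980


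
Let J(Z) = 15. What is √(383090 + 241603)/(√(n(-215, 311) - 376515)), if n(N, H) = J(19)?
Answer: -I*√261329905/12550 ≈ -1.2881*I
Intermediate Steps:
n(N, H) = 15
√(383090 + 241603)/(√(n(-215, 311) - 376515)) = √(383090 + 241603)/(√(15 - 376515)) = √624693/(√(-376500)) = √624693/((10*I*√3765)) = √624693*(-I*√3765/37650) = -I*√261329905/12550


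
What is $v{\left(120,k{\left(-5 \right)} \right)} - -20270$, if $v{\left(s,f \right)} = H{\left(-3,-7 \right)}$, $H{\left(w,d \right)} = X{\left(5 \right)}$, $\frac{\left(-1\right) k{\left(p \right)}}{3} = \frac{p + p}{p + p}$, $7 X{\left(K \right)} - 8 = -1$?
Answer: $20271$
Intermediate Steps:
$X{\left(K \right)} = 1$ ($X{\left(K \right)} = \frac{8}{7} + \frac{1}{7} \left(-1\right) = \frac{8}{7} - \frac{1}{7} = 1$)
$k{\left(p \right)} = -3$ ($k{\left(p \right)} = - 3 \frac{p + p}{p + p} = - 3 \frac{2 p}{2 p} = - 3 \cdot 2 p \frac{1}{2 p} = \left(-3\right) 1 = -3$)
$H{\left(w,d \right)} = 1$
$v{\left(s,f \right)} = 1$
$v{\left(120,k{\left(-5 \right)} \right)} - -20270 = 1 - -20270 = 1 + 20270 = 20271$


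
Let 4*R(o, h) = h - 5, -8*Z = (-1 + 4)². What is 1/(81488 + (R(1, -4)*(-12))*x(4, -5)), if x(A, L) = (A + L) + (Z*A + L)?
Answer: 2/162409 ≈ 1.2315e-5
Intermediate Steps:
Z = -9/8 (Z = -(-1 + 4)²/8 = -⅛*3² = -⅛*9 = -9/8 ≈ -1.1250)
R(o, h) = -5/4 + h/4 (R(o, h) = (h - 5)/4 = (-5 + h)/4 = -5/4 + h/4)
x(A, L) = 2*L - A/8 (x(A, L) = (A + L) + (-9*A/8 + L) = (A + L) + (L - 9*A/8) = 2*L - A/8)
1/(81488 + (R(1, -4)*(-12))*x(4, -5)) = 1/(81488 + ((-5/4 + (¼)*(-4))*(-12))*(2*(-5) - ⅛*4)) = 1/(81488 + ((-5/4 - 1)*(-12))*(-10 - ½)) = 1/(81488 - 9/4*(-12)*(-21/2)) = 1/(81488 + 27*(-21/2)) = 1/(81488 - 567/2) = 1/(162409/2) = 2/162409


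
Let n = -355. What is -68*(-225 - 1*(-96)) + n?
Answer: 8417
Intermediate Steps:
-68*(-225 - 1*(-96)) + n = -68*(-225 - 1*(-96)) - 355 = -68*(-225 + 96) - 355 = -68*(-129) - 355 = 8772 - 355 = 8417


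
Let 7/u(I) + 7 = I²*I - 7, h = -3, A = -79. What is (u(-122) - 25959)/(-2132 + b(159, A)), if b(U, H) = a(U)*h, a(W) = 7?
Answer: 47137961665/3909550886 ≈ 12.057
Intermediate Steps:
b(U, H) = -21 (b(U, H) = 7*(-3) = -21)
u(I) = 7/(-14 + I³) (u(I) = 7/(-7 + (I²*I - 7)) = 7/(-7 + (I³ - 7)) = 7/(-7 + (-7 + I³)) = 7/(-14 + I³))
(u(-122) - 25959)/(-2132 + b(159, A)) = (7/(-14 + (-122)³) - 25959)/(-2132 - 21) = (7/(-14 - 1815848) - 25959)/(-2153) = (7/(-1815862) - 25959)*(-1/2153) = (7*(-1/1815862) - 25959)*(-1/2153) = (-7/1815862 - 25959)*(-1/2153) = -47137961665/1815862*(-1/2153) = 47137961665/3909550886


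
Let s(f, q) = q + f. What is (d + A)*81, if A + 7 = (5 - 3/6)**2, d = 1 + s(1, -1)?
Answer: 4617/4 ≈ 1154.3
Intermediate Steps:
s(f, q) = f + q
d = 1 (d = 1 + (1 - 1) = 1 + 0 = 1)
A = 53/4 (A = -7 + (5 - 3/6)**2 = -7 + (5 - 3*1/6)**2 = -7 + (5 - 1/2)**2 = -7 + (9/2)**2 = -7 + 81/4 = 53/4 ≈ 13.250)
(d + A)*81 = (1 + 53/4)*81 = (57/4)*81 = 4617/4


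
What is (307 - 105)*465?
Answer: 93930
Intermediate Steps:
(307 - 105)*465 = 202*465 = 93930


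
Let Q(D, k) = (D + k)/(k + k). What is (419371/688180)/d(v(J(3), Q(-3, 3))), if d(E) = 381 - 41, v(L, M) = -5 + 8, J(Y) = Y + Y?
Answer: 419371/233981200 ≈ 0.0017923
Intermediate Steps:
J(Y) = 2*Y
Q(D, k) = (D + k)/(2*k) (Q(D, k) = (D + k)/((2*k)) = (D + k)*(1/(2*k)) = (D + k)/(2*k))
v(L, M) = 3
d(E) = 340
(419371/688180)/d(v(J(3), Q(-3, 3))) = (419371/688180)/340 = (419371*(1/688180))*(1/340) = (419371/688180)*(1/340) = 419371/233981200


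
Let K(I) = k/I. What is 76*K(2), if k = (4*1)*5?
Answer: 760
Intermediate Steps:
k = 20 (k = 4*5 = 20)
K(I) = 20/I
76*K(2) = 76*(20/2) = 76*(20*(½)) = 76*10 = 760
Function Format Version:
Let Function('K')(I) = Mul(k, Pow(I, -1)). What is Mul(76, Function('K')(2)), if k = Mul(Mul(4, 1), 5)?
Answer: 760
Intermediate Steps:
k = 20 (k = Mul(4, 5) = 20)
Function('K')(I) = Mul(20, Pow(I, -1))
Mul(76, Function('K')(2)) = Mul(76, Mul(20, Pow(2, -1))) = Mul(76, Mul(20, Rational(1, 2))) = Mul(76, 10) = 760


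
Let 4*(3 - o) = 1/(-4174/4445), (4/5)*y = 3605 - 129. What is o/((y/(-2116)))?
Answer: -28847957/18136030 ≈ -1.5906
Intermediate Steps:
y = 4345 (y = 5*(3605 - 129)/4 = (5/4)*3476 = 4345)
o = 54533/16696 (o = 3 - 1/(4*((-4174/4445))) = 3 - 1/(4*((-4174*1/4445))) = 3 - 1/(4*(-4174/4445)) = 3 - ¼*(-4445/4174) = 3 + 4445/16696 = 54533/16696 ≈ 3.2662)
o/((y/(-2116))) = 54533/(16696*((4345/(-2116)))) = 54533/(16696*((4345*(-1/2116)))) = 54533/(16696*(-4345/2116)) = (54533/16696)*(-2116/4345) = -28847957/18136030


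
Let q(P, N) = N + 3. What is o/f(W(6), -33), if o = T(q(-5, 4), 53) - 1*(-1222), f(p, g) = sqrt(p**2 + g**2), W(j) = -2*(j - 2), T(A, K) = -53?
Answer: 1169*sqrt(1153)/1153 ≈ 34.427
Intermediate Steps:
q(P, N) = 3 + N
W(j) = 4 - 2*j (W(j) = -2*(-2 + j) = 4 - 2*j)
f(p, g) = sqrt(g**2 + p**2)
o = 1169 (o = -53 - 1*(-1222) = -53 + 1222 = 1169)
o/f(W(6), -33) = 1169/(sqrt((-33)**2 + (4 - 2*6)**2)) = 1169/(sqrt(1089 + (4 - 12)**2)) = 1169/(sqrt(1089 + (-8)**2)) = 1169/(sqrt(1089 + 64)) = 1169/(sqrt(1153)) = 1169*(sqrt(1153)/1153) = 1169*sqrt(1153)/1153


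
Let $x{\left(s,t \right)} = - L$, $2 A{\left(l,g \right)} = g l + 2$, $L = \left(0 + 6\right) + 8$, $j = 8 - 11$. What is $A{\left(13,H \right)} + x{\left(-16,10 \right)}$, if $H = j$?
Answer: $- \frac{65}{2} \approx -32.5$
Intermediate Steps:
$j = -3$ ($j = 8 - 11 = -3$)
$H = -3$
$L = 14$ ($L = 6 + 8 = 14$)
$A{\left(l,g \right)} = 1 + \frac{g l}{2}$ ($A{\left(l,g \right)} = \frac{g l + 2}{2} = \frac{2 + g l}{2} = 1 + \frac{g l}{2}$)
$x{\left(s,t \right)} = -14$ ($x{\left(s,t \right)} = \left(-1\right) 14 = -14$)
$A{\left(13,H \right)} + x{\left(-16,10 \right)} = \left(1 + \frac{1}{2} \left(-3\right) 13\right) - 14 = \left(1 - \frac{39}{2}\right) - 14 = - \frac{37}{2} - 14 = - \frac{65}{2}$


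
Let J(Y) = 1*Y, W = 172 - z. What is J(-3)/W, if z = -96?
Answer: -3/268 ≈ -0.011194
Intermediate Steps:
W = 268 (W = 172 - 1*(-96) = 172 + 96 = 268)
J(Y) = Y
J(-3)/W = -3/268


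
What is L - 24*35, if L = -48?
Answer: -888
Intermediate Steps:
L - 24*35 = -48 - 24*35 = -48 - 840 = -888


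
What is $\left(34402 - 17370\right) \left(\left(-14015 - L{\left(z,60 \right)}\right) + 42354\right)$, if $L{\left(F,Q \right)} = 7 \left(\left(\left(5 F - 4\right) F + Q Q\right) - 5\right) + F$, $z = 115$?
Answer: $-7776743072$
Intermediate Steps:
$L{\left(F,Q \right)} = -35 + F + 7 Q^{2} + 7 F \left(-4 + 5 F\right)$ ($L{\left(F,Q \right)} = 7 \left(\left(\left(-4 + 5 F\right) F + Q^{2}\right) - 5\right) + F = 7 \left(\left(F \left(-4 + 5 F\right) + Q^{2}\right) - 5\right) + F = 7 \left(\left(Q^{2} + F \left(-4 + 5 F\right)\right) - 5\right) + F = 7 \left(-5 + Q^{2} + F \left(-4 + 5 F\right)\right) + F = \left(-35 + 7 Q^{2} + 7 F \left(-4 + 5 F\right)\right) + F = -35 + F + 7 Q^{2} + 7 F \left(-4 + 5 F\right)$)
$\left(34402 - 17370\right) \left(\left(-14015 - L{\left(z,60 \right)}\right) + 42354\right) = \left(34402 - 17370\right) \left(\left(-14015 - \left(-35 - 3105 + 7 \cdot 60^{2} + 35 \cdot 115^{2}\right)\right) + 42354\right) = 17032 \left(\left(-14015 - \left(-35 - 3105 + 7 \cdot 3600 + 35 \cdot 13225\right)\right) + 42354\right) = 17032 \left(\left(-14015 - \left(-35 - 3105 + 25200 + 462875\right)\right) + 42354\right) = 17032 \left(\left(-14015 - 484935\right) + 42354\right) = 17032 \left(-498950 + 42354\right) = 17032 \left(-456596\right) = -7776743072$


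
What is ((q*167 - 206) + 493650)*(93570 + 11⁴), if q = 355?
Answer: 59811357819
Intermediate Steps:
((q*167 - 206) + 493650)*(93570 + 11⁴) = ((355*167 - 206) + 493650)*(93570 + 11⁴) = ((59285 - 206) + 493650)*(93570 + 14641) = (59079 + 493650)*108211 = 552729*108211 = 59811357819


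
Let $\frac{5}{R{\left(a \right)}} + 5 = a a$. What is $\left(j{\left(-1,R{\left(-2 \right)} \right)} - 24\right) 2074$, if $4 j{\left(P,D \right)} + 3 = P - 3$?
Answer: $- \frac{106811}{2} \approx -53406.0$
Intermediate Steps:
$R{\left(a \right)} = \frac{5}{-5 + a^{2}}$ ($R{\left(a \right)} = \frac{5}{-5 + a a} = \frac{5}{-5 + a^{2}}$)
$j{\left(P,D \right)} = - \frac{3}{2} + \frac{P}{4}$ ($j{\left(P,D \right)} = - \frac{3}{4} + \frac{P - 3}{4} = - \frac{3}{4} + \frac{-3 + P}{4} = - \frac{3}{4} + \left(- \frac{3}{4} + \frac{P}{4}\right) = - \frac{3}{2} + \frac{P}{4}$)
$\left(j{\left(-1,R{\left(-2 \right)} \right)} - 24\right) 2074 = \left(\left(- \frac{3}{2} + \frac{1}{4} \left(-1\right)\right) - 24\right) 2074 = \left(\left(- \frac{3}{2} - \frac{1}{4}\right) - 24\right) 2074 = \left(- \frac{7}{4} - 24\right) 2074 = \left(- \frac{103}{4}\right) 2074 = - \frac{106811}{2}$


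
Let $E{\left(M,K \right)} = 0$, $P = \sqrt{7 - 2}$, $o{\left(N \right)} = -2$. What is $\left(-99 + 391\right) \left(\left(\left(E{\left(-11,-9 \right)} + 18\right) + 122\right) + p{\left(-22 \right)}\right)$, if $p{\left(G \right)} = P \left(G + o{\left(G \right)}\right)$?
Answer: $40880 - 7008 \sqrt{5} \approx 25210.0$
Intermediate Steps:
$P = \sqrt{5} \approx 2.2361$
$p{\left(G \right)} = \sqrt{5} \left(-2 + G\right)$ ($p{\left(G \right)} = \sqrt{5} \left(G - 2\right) = \sqrt{5} \left(-2 + G\right)$)
$\left(-99 + 391\right) \left(\left(\left(E{\left(-11,-9 \right)} + 18\right) + 122\right) + p{\left(-22 \right)}\right) = \left(-99 + 391\right) \left(\left(\left(0 + 18\right) + 122\right) + \sqrt{5} \left(-2 - 22\right)\right) = 292 \left(\left(18 + 122\right) + \sqrt{5} \left(-24\right)\right) = 292 \left(140 - 24 \sqrt{5}\right) = 40880 - 7008 \sqrt{5}$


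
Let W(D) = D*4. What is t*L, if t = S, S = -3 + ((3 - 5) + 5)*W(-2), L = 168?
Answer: -4536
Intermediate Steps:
W(D) = 4*D
S = -27 (S = -3 + ((3 - 5) + 5)*(4*(-2)) = -3 + (-2 + 5)*(-8) = -3 + 3*(-8) = -3 - 24 = -27)
t = -27
t*L = -27*168 = -4536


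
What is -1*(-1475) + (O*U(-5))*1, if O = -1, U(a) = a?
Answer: 1480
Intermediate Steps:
-1*(-1475) + (O*U(-5))*1 = -1*(-1475) - 1*(-5)*1 = 1475 + 5*1 = 1475 + 5 = 1480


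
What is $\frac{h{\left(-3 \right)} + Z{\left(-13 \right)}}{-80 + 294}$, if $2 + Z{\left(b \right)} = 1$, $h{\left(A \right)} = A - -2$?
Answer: $- \frac{1}{107} \approx -0.0093458$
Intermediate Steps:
$h{\left(A \right)} = 2 + A$ ($h{\left(A \right)} = A + 2 = 2 + A$)
$Z{\left(b \right)} = -1$ ($Z{\left(b \right)} = -2 + 1 = -1$)
$\frac{h{\left(-3 \right)} + Z{\left(-13 \right)}}{-80 + 294} = \frac{\left(2 - 3\right) - 1}{-80 + 294} = \frac{-1 - 1}{214} = \left(-2\right) \frac{1}{214} = - \frac{1}{107}$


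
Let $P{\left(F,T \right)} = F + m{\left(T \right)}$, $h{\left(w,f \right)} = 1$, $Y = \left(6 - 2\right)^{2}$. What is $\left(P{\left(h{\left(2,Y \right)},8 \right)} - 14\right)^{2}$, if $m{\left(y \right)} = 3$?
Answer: $100$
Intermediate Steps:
$Y = 16$ ($Y = 4^{2} = 16$)
$P{\left(F,T \right)} = 3 + F$ ($P{\left(F,T \right)} = F + 3 = 3 + F$)
$\left(P{\left(h{\left(2,Y \right)},8 \right)} - 14\right)^{2} = \left(\left(3 + 1\right) - 14\right)^{2} = \left(4 - 14\right)^{2} = \left(-10\right)^{2} = 100$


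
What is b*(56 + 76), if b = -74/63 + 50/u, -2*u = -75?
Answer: 440/21 ≈ 20.952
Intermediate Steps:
u = 75/2 (u = -½*(-75) = 75/2 ≈ 37.500)
b = 10/63 (b = -74/63 + 50/(75/2) = -74*1/63 + 50*(2/75) = -74/63 + 4/3 = 10/63 ≈ 0.15873)
b*(56 + 76) = 10*(56 + 76)/63 = (10/63)*132 = 440/21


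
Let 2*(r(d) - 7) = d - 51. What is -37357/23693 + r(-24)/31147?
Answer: -2328562231/1475931742 ≈ -1.5777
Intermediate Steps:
r(d) = -37/2 + d/2 (r(d) = 7 + (d - 51)/2 = 7 + (-51 + d)/2 = 7 + (-51/2 + d/2) = -37/2 + d/2)
-37357/23693 + r(-24)/31147 = -37357/23693 + (-37/2 + (1/2)*(-24))/31147 = -37357*1/23693 + (-37/2 - 12)*(1/31147) = -37357/23693 - 61/2*1/31147 = -37357/23693 - 61/62294 = -2328562231/1475931742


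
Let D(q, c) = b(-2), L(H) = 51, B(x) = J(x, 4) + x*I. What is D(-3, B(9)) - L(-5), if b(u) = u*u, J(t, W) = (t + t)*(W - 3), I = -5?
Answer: -47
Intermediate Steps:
J(t, W) = 2*t*(-3 + W) (J(t, W) = (2*t)*(-3 + W) = 2*t*(-3 + W))
B(x) = -3*x (B(x) = 2*x*(-3 + 4) + x*(-5) = 2*x*1 - 5*x = 2*x - 5*x = -3*x)
b(u) = u²
D(q, c) = 4 (D(q, c) = (-2)² = 4)
D(-3, B(9)) - L(-5) = 4 - 1*51 = 4 - 51 = -47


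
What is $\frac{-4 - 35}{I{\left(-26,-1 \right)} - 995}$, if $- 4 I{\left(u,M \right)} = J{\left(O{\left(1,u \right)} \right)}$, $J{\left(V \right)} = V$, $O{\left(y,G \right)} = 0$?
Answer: $\frac{39}{995} \approx 0.039196$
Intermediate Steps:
$I{\left(u,M \right)} = 0$ ($I{\left(u,M \right)} = \left(- \frac{1}{4}\right) 0 = 0$)
$\frac{-4 - 35}{I{\left(-26,-1 \right)} - 995} = \frac{-4 - 35}{0 - 995} = - \frac{39}{-995} = \left(-39\right) \left(- \frac{1}{995}\right) = \frac{39}{995}$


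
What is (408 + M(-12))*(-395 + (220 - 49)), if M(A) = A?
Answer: -88704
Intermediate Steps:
(408 + M(-12))*(-395 + (220 - 49)) = (408 - 12)*(-395 + (220 - 49)) = 396*(-395 + 171) = 396*(-224) = -88704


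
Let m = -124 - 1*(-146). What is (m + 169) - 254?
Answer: -63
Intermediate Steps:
m = 22 (m = -124 + 146 = 22)
(m + 169) - 254 = (22 + 169) - 254 = 191 - 254 = -63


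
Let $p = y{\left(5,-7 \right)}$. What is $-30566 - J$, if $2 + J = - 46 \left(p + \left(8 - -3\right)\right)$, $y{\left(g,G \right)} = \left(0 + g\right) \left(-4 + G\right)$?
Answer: $-32588$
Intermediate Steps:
$y{\left(g,G \right)} = g \left(-4 + G\right)$
$p = -55$ ($p = 5 \left(-4 - 7\right) = 5 \left(-11\right) = -55$)
$J = 2022$ ($J = -2 - 46 \left(-55 + \left(8 - -3\right)\right) = -2 - 46 \left(-55 + \left(8 + 3\right)\right) = -2 - 46 \left(-55 + 11\right) = -2 - -2024 = -2 + 2024 = 2022$)
$-30566 - J = -30566 - 2022 = -32588$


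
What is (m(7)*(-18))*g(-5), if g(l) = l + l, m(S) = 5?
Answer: 900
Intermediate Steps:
g(l) = 2*l
(m(7)*(-18))*g(-5) = (5*(-18))*(2*(-5)) = -90*(-10) = 900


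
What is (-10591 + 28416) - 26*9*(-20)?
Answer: 22505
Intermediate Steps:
(-10591 + 28416) - 26*9*(-20) = 17825 - 234*(-20) = 17825 + 4680 = 22505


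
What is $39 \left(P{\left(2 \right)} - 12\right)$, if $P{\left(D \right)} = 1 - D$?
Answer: $-507$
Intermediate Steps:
$39 \left(P{\left(2 \right)} - 12\right) = 39 \left(\left(1 - 2\right) - 12\right) = 39 \left(-1 - 12\right) = 39 \left(-13\right) = -507$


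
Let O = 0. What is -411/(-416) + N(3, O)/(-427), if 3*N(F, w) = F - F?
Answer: 411/416 ≈ 0.98798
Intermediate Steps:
N(F, w) = 0 (N(F, w) = (F - F)/3 = (⅓)*0 = 0)
-411/(-416) + N(3, O)/(-427) = -411/(-416) + 0/(-427) = -411*(-1/416) + 0*(-1/427) = 411/416 + 0 = 411/416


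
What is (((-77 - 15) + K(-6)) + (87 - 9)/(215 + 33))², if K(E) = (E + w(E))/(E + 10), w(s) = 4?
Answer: 130667761/15376 ≈ 8498.2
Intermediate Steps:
K(E) = (4 + E)/(10 + E) (K(E) = (E + 4)/(E + 10) = (4 + E)/(10 + E))
(((-77 - 15) + K(-6)) + (87 - 9)/(215 + 33))² = (((-77 - 15) + (4 - 6)/(10 - 6)) + (87 - 9)/(215 + 33))² = ((-92 - 2/4) + 78/248)² = ((-92 + (¼)*(-2)) + 78*(1/248))² = ((-92 - ½) + 39/124)² = (-185/2 + 39/124)² = (-11431/124)² = 130667761/15376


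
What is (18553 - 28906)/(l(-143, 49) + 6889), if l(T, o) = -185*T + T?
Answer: -29/93 ≈ -0.31183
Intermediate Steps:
l(T, o) = -184*T
(18553 - 28906)/(l(-143, 49) + 6889) = (18553 - 28906)/(-184*(-143) + 6889) = -10353/(26312 + 6889) = -10353/33201 = -10353*1/33201 = -29/93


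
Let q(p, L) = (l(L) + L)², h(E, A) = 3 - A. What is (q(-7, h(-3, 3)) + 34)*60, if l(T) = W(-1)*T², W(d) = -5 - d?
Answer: 2040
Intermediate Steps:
l(T) = -4*T² (l(T) = (-5 - 1*(-1))*T² = (-5 + 1)*T² = -4*T²)
q(p, L) = (L - 4*L²)² (q(p, L) = (-4*L² + L)² = (L - 4*L²)²)
(q(-7, h(-3, 3)) + 34)*60 = ((3 - 1*3)²*(-1 + 4*(3 - 1*3))² + 34)*60 = ((3 - 3)²*(-1 + 4*(3 - 3))² + 34)*60 = (0²*(-1 + 4*0)² + 34)*60 = (0*(-1 + 0)² + 34)*60 = (0*(-1)² + 34)*60 = (0*1 + 34)*60 = (0 + 34)*60 = 34*60 = 2040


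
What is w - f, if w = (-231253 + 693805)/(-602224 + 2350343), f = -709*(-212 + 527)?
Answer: 390416619417/1748119 ≈ 2.2334e+5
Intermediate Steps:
f = -223335 (f = -709*315 = -223335)
w = 462552/1748119 ≈ 0.26460
w - f = 462552/1748119 - 1*(-223335) = 462552/1748119 + 223335 = 390416619417/1748119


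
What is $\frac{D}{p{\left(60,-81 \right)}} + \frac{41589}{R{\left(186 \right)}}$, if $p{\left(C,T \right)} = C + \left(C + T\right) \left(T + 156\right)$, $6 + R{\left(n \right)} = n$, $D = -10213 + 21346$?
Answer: $\frac{451877}{2020} \approx 223.7$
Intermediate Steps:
$D = 11133$
$R{\left(n \right)} = -6 + n$
$p{\left(C,T \right)} = C + \left(156 + T\right) \left(C + T\right)$ ($p{\left(C,T \right)} = C + \left(C + T\right) \left(156 + T\right) = C + \left(156 + T\right) \left(C + T\right)$)
$\frac{D}{p{\left(60,-81 \right)}} + \frac{41589}{R{\left(186 \right)}} = \frac{11133}{\left(-81\right)^{2} + 156 \left(-81\right) + 157 \cdot 60 + 60 \left(-81\right)} + \frac{41589}{-6 + 186} = \frac{11133}{6561 - 12636 + 9420 - 4860} + \frac{41589}{180} = \frac{11133}{-1515} + 41589 \cdot \frac{1}{180} = 11133 \left(- \frac{1}{1515}\right) + \frac{4621}{20} = - \frac{3711}{505} + \frac{4621}{20} = \frac{451877}{2020}$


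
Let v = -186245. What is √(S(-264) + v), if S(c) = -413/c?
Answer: I*√3245105622/132 ≈ 431.56*I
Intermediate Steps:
√(S(-264) + v) = √(-413/(-264) - 186245) = √(-413*(-1/264) - 186245) = √(413/264 - 186245) = √(-49168267/264) = I*√3245105622/132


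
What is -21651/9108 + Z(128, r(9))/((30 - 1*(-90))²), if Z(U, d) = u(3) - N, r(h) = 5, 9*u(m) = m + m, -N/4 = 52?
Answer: -12911411/5464800 ≈ -2.3627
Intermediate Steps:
N = -208 (N = -4*52 = -208)
u(m) = 2*m/9 (u(m) = (m + m)/9 = (2*m)/9 = 2*m/9)
Z(U, d) = 626/3 (Z(U, d) = (2/9)*3 - 1*(-208) = ⅔ + 208 = 626/3)
-21651/9108 + Z(128, r(9))/((30 - 1*(-90))²) = -21651/9108 + 626/(3*((30 - 1*(-90))²)) = -21651*1/9108 + 626/(3*((30 + 90)²)) = -7217/3036 + 626/(3*(120²)) = -7217/3036 + (626/3)/14400 = -7217/3036 + (626/3)*(1/14400) = -7217/3036 + 313/21600 = -12911411/5464800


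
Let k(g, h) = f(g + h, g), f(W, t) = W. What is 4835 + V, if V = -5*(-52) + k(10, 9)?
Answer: 5114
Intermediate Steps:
k(g, h) = g + h
V = 279 (V = -5*(-52) + (10 + 9) = 260 + 19 = 279)
4835 + V = 4835 + 279 = 5114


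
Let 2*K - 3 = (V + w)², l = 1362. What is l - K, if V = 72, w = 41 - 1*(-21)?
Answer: -15235/2 ≈ -7617.5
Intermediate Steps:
w = 62 (w = 41 + 21 = 62)
K = 17959/2 (K = 3/2 + (72 + 62)²/2 = 3/2 + (½)*134² = 3/2 + (½)*17956 = 3/2 + 8978 = 17959/2 ≈ 8979.5)
l - K = 1362 - 1*17959/2 = 1362 - 17959/2 = -15235/2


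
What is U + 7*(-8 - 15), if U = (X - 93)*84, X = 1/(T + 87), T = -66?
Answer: -7969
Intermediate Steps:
X = 1/21 (X = 1/(-66 + 87) = 1/21 ≈ 0.047619)
U = -7808 (U = (1/21 - 93)*84 = -1952/21*84 = -7808)
U + 7*(-8 - 15) = -7808 + 7*(-8 - 15) = -7808 + 7*(-23) = -7808 - 161 = -7969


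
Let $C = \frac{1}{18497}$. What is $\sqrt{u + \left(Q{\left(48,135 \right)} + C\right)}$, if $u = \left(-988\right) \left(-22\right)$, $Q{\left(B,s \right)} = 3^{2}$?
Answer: $\frac{\sqrt{7439812769202}}{18497} \approx 147.46$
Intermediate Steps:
$Q{\left(B,s \right)} = 9$
$C = \frac{1}{18497} \approx 5.4063 \cdot 10^{-5}$
$u = 21736$
$\sqrt{u + \left(Q{\left(48,135 \right)} + C\right)} = \sqrt{21736 + \left(9 + \frac{1}{18497}\right)} = \sqrt{21736 + \frac{166474}{18497}} = \sqrt{\frac{402217266}{18497}} = \frac{\sqrt{7439812769202}}{18497}$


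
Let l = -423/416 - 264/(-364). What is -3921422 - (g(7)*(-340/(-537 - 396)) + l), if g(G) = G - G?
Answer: -11419180015/2912 ≈ -3.9214e+6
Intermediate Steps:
g(G) = 0
l = -849/2912 (l = -423*1/416 - 264*(-1/364) = -423/416 + 66/91 = -849/2912 ≈ -0.29155)
-3921422 - (g(7)*(-340/(-537 - 396)) + l) = -3921422 - (0*(-340/(-537 - 396)) - 849/2912) = -3921422 - (0*(-340/(-933)) - 849/2912) = -3921422 - (0*(-340*(-1/933)) - 849/2912) = -3921422 - (0*(340/933) - 849/2912) = -3921422 - (0 - 849/2912) = -3921422 - 1*(-849/2912) = -3921422 + 849/2912 = -11419180015/2912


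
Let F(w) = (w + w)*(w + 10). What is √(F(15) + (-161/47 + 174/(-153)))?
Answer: √4282990761/2397 ≈ 27.303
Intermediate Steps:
F(w) = 2*w*(10 + w) (F(w) = (2*w)*(10 + w) = 2*w*(10 + w))
√(F(15) + (-161/47 + 174/(-153))) = √(2*15*(10 + 15) + (-161/47 + 174/(-153))) = √(2*15*25 + (-161*1/47 + 174*(-1/153))) = √(750 + (-161/47 - 58/51)) = √(750 - 10937/2397) = √(1786813/2397) = √4282990761/2397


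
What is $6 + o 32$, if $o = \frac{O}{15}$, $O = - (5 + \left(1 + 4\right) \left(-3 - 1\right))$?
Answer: $38$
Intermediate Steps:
$O = 15$ ($O = - (5 + 5 \left(-4\right)) = - (5 - 20) = \left(-1\right) \left(-15\right) = 15$)
$o = 1$ ($o = \frac{15}{15} = 15 \cdot \frac{1}{15} = 1$)
$6 + o 32 = 6 + 1 \cdot 32 = 6 + 32 = 38$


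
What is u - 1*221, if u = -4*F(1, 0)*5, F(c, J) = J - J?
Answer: -221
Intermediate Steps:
F(c, J) = 0
u = 0 (u = -4*0*5 = 0*5 = 0)
u - 1*221 = 0 - 1*221 = 0 - 221 = -221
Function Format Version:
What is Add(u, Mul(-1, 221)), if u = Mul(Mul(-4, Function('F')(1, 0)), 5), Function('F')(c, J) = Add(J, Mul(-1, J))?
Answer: -221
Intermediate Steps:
Function('F')(c, J) = 0
u = 0 (u = Mul(Mul(-4, 0), 5) = Mul(0, 5) = 0)
Add(u, Mul(-1, 221)) = Add(0, Mul(-1, 221)) = Add(0, -221) = -221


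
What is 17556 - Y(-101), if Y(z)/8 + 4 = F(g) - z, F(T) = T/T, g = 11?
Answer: 16772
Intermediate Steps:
F(T) = 1
Y(z) = -24 - 8*z (Y(z) = -32 + 8*(1 - z) = -32 + (8 - 8*z) = -24 - 8*z)
17556 - Y(-101) = 17556 - (-24 - 8*(-101)) = 17556 - (-24 + 808) = 17556 - 1*784 = 17556 - 784 = 16772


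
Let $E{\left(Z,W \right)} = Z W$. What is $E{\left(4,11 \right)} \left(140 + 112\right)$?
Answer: $11088$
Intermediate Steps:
$E{\left(Z,W \right)} = W Z$
$E{\left(4,11 \right)} \left(140 + 112\right) = 11 \cdot 4 \left(140 + 112\right) = 44 \cdot 252 = 11088$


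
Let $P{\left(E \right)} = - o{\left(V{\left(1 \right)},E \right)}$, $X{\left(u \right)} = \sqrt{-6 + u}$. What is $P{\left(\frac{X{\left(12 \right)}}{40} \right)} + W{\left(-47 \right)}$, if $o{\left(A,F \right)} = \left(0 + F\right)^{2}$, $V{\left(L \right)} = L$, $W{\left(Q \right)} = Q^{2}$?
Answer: $\frac{1767197}{800} \approx 2209.0$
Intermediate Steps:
$o{\left(A,F \right)} = F^{2}$
$P{\left(E \right)} = - E^{2}$
$P{\left(\frac{X{\left(12 \right)}}{40} \right)} + W{\left(-47 \right)} = - \left(\frac{\sqrt{-6 + 12}}{40}\right)^{2} + \left(-47\right)^{2} = - \left(\sqrt{6} \cdot \frac{1}{40}\right)^{2} + 2209 = - \left(\frac{\sqrt{6}}{40}\right)^{2} + 2209 = \left(-1\right) \frac{3}{800} + 2209 = - \frac{3}{800} + 2209 = \frac{1767197}{800}$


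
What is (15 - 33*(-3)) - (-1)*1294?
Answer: 1408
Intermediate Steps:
(15 - 33*(-3)) - (-1)*1294 = (15 + 99) - 1*(-1294) = 114 + 1294 = 1408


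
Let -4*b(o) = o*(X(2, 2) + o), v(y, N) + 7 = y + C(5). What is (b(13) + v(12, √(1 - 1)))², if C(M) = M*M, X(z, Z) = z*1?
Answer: 5625/16 ≈ 351.56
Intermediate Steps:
X(z, Z) = z
C(M) = M²
v(y, N) = 18 + y (v(y, N) = -7 + (y + 5²) = -7 + (y + 25) = -7 + (25 + y) = 18 + y)
b(o) = -o*(2 + o)/4
(b(13) + v(12, √(1 - 1)))² = (-¼*13*(2 + 13) + (18 + 12))² = (-¼*13*15 + 30)² = (-195/4 + 30)² = (-75/4)² = 5625/16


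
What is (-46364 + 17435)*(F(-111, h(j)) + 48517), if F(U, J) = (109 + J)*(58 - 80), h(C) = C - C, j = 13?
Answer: -1334176551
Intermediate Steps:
h(C) = 0
F(U, J) = -2398 - 22*J (F(U, J) = (109 + J)*(-22) = -2398 - 22*J)
(-46364 + 17435)*(F(-111, h(j)) + 48517) = (-46364 + 17435)*((-2398 - 22*0) + 48517) = -28929*((-2398 + 0) + 48517) = -28929*(-2398 + 48517) = -28929*46119 = -1334176551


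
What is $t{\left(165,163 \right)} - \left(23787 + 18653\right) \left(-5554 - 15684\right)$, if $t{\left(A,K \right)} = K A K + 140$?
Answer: $905724745$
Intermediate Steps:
$t{\left(A,K \right)} = 140 + A K^{2}$ ($t{\left(A,K \right)} = A K K + 140 = A K^{2} + 140 = 140 + A K^{2}$)
$t{\left(165,163 \right)} - \left(23787 + 18653\right) \left(-5554 - 15684\right) = \left(140 + 165 \cdot 163^{2}\right) - \left(23787 + 18653\right) \left(-5554 - 15684\right) = \left(140 + 165 \cdot 26569\right) - 42440 \left(-21238\right) = \left(140 + 4383885\right) - -901340720 = 4384025 + 901340720 = 905724745$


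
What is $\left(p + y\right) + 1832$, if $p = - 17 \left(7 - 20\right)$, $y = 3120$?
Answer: $5173$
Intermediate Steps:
$p = 221$ ($p = \left(-17\right) \left(-13\right) = 221$)
$\left(p + y\right) + 1832 = \left(221 + 3120\right) + 1832 = 3341 + 1832 = 5173$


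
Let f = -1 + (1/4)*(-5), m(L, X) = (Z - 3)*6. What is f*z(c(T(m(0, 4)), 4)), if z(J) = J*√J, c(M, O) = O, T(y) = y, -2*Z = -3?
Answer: -18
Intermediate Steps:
Z = 3/2 (Z = -½*(-3) = 3/2 ≈ 1.5000)
m(L, X) = -9 (m(L, X) = (3/2 - 3)*6 = -3/2*6 = -9)
z(J) = J^(3/2)
f = -9/4 (f = -1 + (1*(¼))*(-5) = -1 + (¼)*(-5) = -1 - 5/4 = -9/4 ≈ -2.2500)
f*z(c(T(m(0, 4)), 4)) = -9*4^(3/2)/4 = -9/4*8 = -18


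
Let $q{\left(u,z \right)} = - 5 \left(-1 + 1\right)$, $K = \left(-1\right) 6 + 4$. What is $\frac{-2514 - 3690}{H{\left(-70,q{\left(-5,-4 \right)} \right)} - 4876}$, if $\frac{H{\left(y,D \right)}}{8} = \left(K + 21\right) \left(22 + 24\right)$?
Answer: $- \frac{1551}{529} \approx -2.9319$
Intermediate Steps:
$K = -2$ ($K = -6 + 4 = -2$)
$q{\left(u,z \right)} = 0$ ($q{\left(u,z \right)} = \left(-5\right) 0 = 0$)
$H{\left(y,D \right)} = 6992$ ($H{\left(y,D \right)} = 8 \left(-2 + 21\right) \left(22 + 24\right) = 8 \cdot 19 \cdot 46 = 8 \cdot 874 = 6992$)
$\frac{-2514 - 3690}{H{\left(-70,q{\left(-5,-4 \right)} \right)} - 4876} = \frac{-2514 - 3690}{6992 - 4876} = - \frac{6204}{2116} = \left(-6204\right) \frac{1}{2116} = - \frac{1551}{529}$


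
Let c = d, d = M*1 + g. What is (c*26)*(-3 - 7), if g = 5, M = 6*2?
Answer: -4420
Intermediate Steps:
M = 12
d = 17 (d = 12*1 + 5 = 12 + 5 = 17)
c = 17
(c*26)*(-3 - 7) = (17*26)*(-3 - 7) = 442*(-10) = -4420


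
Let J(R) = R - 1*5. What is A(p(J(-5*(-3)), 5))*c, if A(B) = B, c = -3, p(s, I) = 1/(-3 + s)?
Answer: -3/7 ≈ -0.42857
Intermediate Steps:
J(R) = -5 + R (J(R) = R - 5 = -5 + R)
A(p(J(-5*(-3)), 5))*c = -3/(-3 + (-5 - 5*(-3))) = -3/(-3 + (-5 + 15)) = -3/(-3 + 10) = -3/7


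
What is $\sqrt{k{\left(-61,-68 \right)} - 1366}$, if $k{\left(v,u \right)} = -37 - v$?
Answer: $i \sqrt{1342} \approx 36.633 i$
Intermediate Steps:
$\sqrt{k{\left(-61,-68 \right)} - 1366} = \sqrt{\left(-37 - -61\right) - 1366} = \sqrt{\left(-37 + 61\right) - 1366} = \sqrt{24 - 1366} = \sqrt{-1342} = i \sqrt{1342}$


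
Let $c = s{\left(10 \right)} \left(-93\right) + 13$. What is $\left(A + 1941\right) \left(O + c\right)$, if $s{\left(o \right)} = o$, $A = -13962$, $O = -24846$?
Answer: $309697023$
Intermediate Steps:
$c = -917$ ($c = 10 \left(-93\right) + 13 = -930 + 13 = -917$)
$\left(A + 1941\right) \left(O + c\right) = \left(-13962 + 1941\right) \left(-24846 - 917\right) = \left(-12021\right) \left(-25763\right) = 309697023$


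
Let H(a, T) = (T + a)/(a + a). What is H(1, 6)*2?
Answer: 7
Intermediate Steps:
H(a, T) = (T + a)/(2*a) (H(a, T) = (T + a)/((2*a)) = (T + a)*(1/(2*a)) = (T + a)/(2*a))
H(1, 6)*2 = ((½)*(6 + 1)/1)*2 = ((½)*1*7)*2 = (7/2)*2 = 7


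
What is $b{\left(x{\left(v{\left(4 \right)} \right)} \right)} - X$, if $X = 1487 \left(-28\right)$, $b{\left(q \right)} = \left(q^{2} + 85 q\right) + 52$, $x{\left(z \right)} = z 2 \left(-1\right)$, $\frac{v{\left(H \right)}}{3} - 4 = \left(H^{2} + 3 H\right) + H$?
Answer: $69984$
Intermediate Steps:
$v{\left(H \right)} = 12 + 3 H^{2} + 12 H$ ($v{\left(H \right)} = 12 + 3 \left(\left(H^{2} + 3 H\right) + H\right) = 12 + 3 \left(H^{2} + 4 H\right) = 12 + \left(3 H^{2} + 12 H\right) = 12 + 3 H^{2} + 12 H$)
$x{\left(z \right)} = - 2 z$ ($x{\left(z \right)} = 2 z \left(-1\right) = - 2 z$)
$b{\left(q \right)} = 52 + q^{2} + 85 q$
$X = -41636$
$b{\left(x{\left(v{\left(4 \right)} \right)} \right)} - X = \left(52 + \left(- 2 \left(12 + 3 \cdot 4^{2} + 12 \cdot 4\right)\right)^{2} + 85 \left(- 2 \left(12 + 3 \cdot 4^{2} + 12 \cdot 4\right)\right)\right) - -41636 = \left(52 + \left(- 2 \left(12 + 3 \cdot 16 + 48\right)\right)^{2} + 85 \left(- 2 \left(12 + 3 \cdot 16 + 48\right)\right)\right) + 41636 = \left(52 + \left(- 2 \left(12 + 48 + 48\right)\right)^{2} + 85 \left(- 2 \left(12 + 48 + 48\right)\right)\right) + 41636 = \left(52 + \left(\left(-2\right) 108\right)^{2} + 85 \left(\left(-2\right) 108\right)\right) + 41636 = \left(52 + \left(-216\right)^{2} + 85 \left(-216\right)\right) + 41636 = \left(52 + 46656 - 18360\right) + 41636 = 28348 + 41636 = 69984$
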